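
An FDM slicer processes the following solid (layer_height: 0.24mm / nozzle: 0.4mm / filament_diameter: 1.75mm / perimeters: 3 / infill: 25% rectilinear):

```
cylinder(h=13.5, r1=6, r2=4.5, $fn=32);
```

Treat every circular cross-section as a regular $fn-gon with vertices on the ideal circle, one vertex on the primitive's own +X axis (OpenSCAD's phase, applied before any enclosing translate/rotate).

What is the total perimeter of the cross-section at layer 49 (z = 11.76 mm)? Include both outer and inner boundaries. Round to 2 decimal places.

29.44 mm

At z = 11.76 mm: the cone contributes a regular 32-gon of circumradius 4.693 (interpolated between r1=6 and r2=4.5 at t=0.871) (perimeter = 2·32·4.693·sin(180°/32) = 29.44 mm). Overall, the cross-section is a single solid region. Total boundary length (outer) = 29.44 mm.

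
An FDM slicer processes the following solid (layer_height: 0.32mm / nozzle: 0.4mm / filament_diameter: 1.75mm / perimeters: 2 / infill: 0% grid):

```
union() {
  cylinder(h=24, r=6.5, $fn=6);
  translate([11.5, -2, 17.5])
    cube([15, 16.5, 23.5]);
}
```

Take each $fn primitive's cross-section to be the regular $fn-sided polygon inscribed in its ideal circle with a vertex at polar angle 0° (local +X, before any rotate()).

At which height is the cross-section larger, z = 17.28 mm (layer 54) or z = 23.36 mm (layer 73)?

layer 73 (z = 23.36 mm)

Layer 54 (z = 17.28): the cylinder: section is a regular 6-gon, circumradius r=6.5 (area = (6/2)·6.500²·sin(360°/6) = 109.77 mm²); the cube at (11.5, -2) is absent (z outside [17.5, 41]); Merging all regions: only the r=6.5 cylinder is present, so the union is just that shape — area = 109.77 mm². So its area = 109.77 mm². Layer 73 (z = 23.36): the r=6.5 cylinder gives a regular 6-gon of circumradius 6.5 (constant along its height) (area = (6/2)·6.500²·sin(360°/6) = 109.77 mm²); the cube at (11.5, -2) is present — its section is the full 15×16.5 rectangle (area 247.50 mm²); Combining (union): the 2 present regions are separate (no shared area or edge), so areas and boundary lengths simply add and each stays a separate island — area = 357.27 mm². So its area = 357.27 mm². Layer 73 is larger (357.27 vs 109.77 mm²).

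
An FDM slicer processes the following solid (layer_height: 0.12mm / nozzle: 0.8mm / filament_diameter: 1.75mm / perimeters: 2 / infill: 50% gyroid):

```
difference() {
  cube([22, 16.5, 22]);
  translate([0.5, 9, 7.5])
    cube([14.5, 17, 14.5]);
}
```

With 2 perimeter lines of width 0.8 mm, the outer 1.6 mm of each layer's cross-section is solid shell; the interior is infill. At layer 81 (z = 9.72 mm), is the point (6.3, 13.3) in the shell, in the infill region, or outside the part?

outside

At z = 9.72 mm: the cube (footprint 22×16.5) is included at this height; the 14.5×17 cube at (0.5, 9) contributes its full rectangle; Subtracting the remaining from the first: starting from the 22×16.5 cube, the 14.5×17 cube at (0.5, 9) partially overlaps it — only the 108.75 mm² overlap (of its 246.50 mm²) is removed, clipping the outline — 1 connected region. Overall, the cross-section is a single solid region. The nearest boundary edge runs (0.50, 9.00)→(15.00, 9.00); distance from the point to it = 4.30 mm. The point is not inside any of the regions above, so it lies outside the cross-section (4.30 mm from the nearest boundary).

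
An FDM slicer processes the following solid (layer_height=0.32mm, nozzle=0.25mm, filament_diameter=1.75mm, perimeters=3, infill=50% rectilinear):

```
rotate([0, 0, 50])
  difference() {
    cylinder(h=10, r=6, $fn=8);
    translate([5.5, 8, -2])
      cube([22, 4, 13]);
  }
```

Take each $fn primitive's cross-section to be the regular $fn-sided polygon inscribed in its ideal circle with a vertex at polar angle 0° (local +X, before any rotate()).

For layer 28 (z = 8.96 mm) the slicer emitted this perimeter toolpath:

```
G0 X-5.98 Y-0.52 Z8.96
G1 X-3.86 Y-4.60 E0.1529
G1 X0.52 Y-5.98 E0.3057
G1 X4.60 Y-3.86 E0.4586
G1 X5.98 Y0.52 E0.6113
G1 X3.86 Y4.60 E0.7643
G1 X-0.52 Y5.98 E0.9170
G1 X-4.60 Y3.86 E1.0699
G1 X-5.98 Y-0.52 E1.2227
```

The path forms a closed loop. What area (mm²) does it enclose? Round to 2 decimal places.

101.95 mm²

Apply the shoelace formula to the sequence of (X, Y) vertices; enclosed area = 101.95 mm².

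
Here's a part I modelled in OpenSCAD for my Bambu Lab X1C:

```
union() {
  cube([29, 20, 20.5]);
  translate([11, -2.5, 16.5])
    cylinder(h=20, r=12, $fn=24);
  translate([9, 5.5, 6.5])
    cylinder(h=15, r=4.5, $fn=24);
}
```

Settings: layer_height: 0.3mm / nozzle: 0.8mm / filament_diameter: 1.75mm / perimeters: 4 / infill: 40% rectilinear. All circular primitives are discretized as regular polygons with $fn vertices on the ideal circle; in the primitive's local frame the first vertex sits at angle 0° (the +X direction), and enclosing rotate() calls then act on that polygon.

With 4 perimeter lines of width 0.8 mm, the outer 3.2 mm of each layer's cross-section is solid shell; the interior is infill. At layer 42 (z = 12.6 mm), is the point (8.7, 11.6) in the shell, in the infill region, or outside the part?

At z = 12.6 mm: the cube is present — its section is the full 29×20 rectangle; the cylinder at (11, -2.5) is absent (z outside [16.5, 36.5]); the r=4.5 cylinder at (9, 5.5) gives a regular 24-gon of circumradius 4.5 (constant along its height); Combining (union): the r=4.5 cylinder at (9, 5.5) lies entirely inside the 29×20 cube, so the union is just the 29×20 cube — 1 connected region. Overall, the cross-section is a single solid region. The nearest boundary edge runs (0.00, 20.00)→(29.00, 20.00); distance from the point to it = 8.40 mm. The point is inside the cross-section and 8.40 mm from the nearest boundary — more than the 3.2 mm shell width (4 × 0.8), so it's in the infill interior.

infill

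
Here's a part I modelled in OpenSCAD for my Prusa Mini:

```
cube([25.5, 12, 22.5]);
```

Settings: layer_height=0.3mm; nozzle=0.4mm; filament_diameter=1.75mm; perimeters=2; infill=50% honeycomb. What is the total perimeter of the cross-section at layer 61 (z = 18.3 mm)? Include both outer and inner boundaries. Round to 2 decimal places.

75.00 mm

At z = 18.3 mm: the cube is present — its section is the full 25.5×12 rectangle (perimeter 75.00 mm). Overall, the cross-section is a single solid region. Total boundary length (outer) = 75.00 mm.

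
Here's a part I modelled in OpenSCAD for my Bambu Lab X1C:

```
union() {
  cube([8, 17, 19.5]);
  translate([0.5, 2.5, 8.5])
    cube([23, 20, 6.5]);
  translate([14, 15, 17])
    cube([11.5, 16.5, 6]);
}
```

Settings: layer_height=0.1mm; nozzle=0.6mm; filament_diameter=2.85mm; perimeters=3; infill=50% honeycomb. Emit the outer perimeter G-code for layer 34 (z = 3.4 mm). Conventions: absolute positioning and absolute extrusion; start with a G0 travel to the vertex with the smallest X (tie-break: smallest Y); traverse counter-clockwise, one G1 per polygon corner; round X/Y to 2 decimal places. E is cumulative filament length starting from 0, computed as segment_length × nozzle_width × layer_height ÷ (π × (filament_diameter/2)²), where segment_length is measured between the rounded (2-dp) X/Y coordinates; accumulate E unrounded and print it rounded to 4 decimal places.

At z = 3.4 mm: the 8×17 cube contributes its full rectangle; the cube at (0.5, 2.5) is absent (z outside [8.5, 15]); the cube at (14, 15) does not reach this height (z outside [17, 23]); Combining (union): only the 8×17 cube is present, so the union is just that shape — 1 connected region. The outline is a single polygon with 4 vertices. Extrusion per mm of travel: 0.6 × 0.1 / (π × 1.425²) = 0.009405. Accumulating E over each segment gives final E = 0.4703.

G0 X0.00 Y0.00 Z3.40
G1 X8.00 Y0.00 E0.0752
G1 X8.00 Y17.00 E0.2351
G1 X0.00 Y17.00 E0.3104
G1 X0.00 Y0.00 E0.4703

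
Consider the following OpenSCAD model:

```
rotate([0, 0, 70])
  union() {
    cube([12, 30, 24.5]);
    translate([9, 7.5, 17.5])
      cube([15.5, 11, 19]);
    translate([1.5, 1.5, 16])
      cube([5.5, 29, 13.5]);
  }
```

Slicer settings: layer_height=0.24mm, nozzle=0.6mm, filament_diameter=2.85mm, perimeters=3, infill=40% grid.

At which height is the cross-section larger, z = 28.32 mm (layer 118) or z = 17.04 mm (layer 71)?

layer 71 (z = 17.04 mm)

Layer 118 (z = 28.32): the cube is not intersected at this z (z outside [0, 24.5]); the cube at (9, 7.5) is present — its section is the full 15.5×11 rectangle (area 170.50 mm²); the 5.5×29 cube at (1.5, 1.5) contributes its full rectangle (area 159.50 mm²); Merging all regions: the 2 present regions are separate (no shared area or edge), so areas and boundary lengths simply add and each stays a separate island — area = 330.00 mm²; (rotated 70° about Z; rotation is an isometry so areas/perimeters/island counts are preserved). So its area = 330.00 mm². Layer 71 (z = 17.04): the 12×30 cube contributes its full rectangle (area 360.00 mm²); the cube at (9, 7.5) does not reach this height (z outside [17.5, 36.5]); the 5.5×29 cube at (1.5, 1.5) contributes its full rectangle (area 159.50 mm²); Combining (union): the regions partially overlap — summed areas 519.50 mm² minus the doubly-counted overlap 156.75 mm² gives 362.75 mm² — area = 362.75 mm²; (rotated 70° about Z; rotation is an isometry so areas/perimeters/island counts are preserved). So its area = 362.75 mm². Layer 71 is larger (362.75 vs 330.00 mm²).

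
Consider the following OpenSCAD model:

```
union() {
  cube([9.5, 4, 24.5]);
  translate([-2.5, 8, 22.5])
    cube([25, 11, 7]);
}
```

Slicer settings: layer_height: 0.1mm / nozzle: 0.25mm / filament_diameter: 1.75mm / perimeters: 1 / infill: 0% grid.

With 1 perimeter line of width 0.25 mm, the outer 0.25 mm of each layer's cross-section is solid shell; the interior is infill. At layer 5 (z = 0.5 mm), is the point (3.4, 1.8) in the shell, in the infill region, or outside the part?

infill

At z = 0.5 mm: the 9.5×4 cube contributes its full rectangle; the cube at (-2.5, 8) is not intersected at this z (z outside [22.5, 29.5]); Merging all regions: only the 9.5×4 cube is present, so the union is just that shape — 1 connected region. Overall, the cross-section is a single solid region. The nearest boundary edge runs (0.00, 0.00)→(9.50, 0.00); distance from the point to it = 1.80 mm. The point is inside the cross-section and 1.80 mm from the nearest boundary — more than the 0.25 mm shell width (1 × 0.25), so it's in the infill interior.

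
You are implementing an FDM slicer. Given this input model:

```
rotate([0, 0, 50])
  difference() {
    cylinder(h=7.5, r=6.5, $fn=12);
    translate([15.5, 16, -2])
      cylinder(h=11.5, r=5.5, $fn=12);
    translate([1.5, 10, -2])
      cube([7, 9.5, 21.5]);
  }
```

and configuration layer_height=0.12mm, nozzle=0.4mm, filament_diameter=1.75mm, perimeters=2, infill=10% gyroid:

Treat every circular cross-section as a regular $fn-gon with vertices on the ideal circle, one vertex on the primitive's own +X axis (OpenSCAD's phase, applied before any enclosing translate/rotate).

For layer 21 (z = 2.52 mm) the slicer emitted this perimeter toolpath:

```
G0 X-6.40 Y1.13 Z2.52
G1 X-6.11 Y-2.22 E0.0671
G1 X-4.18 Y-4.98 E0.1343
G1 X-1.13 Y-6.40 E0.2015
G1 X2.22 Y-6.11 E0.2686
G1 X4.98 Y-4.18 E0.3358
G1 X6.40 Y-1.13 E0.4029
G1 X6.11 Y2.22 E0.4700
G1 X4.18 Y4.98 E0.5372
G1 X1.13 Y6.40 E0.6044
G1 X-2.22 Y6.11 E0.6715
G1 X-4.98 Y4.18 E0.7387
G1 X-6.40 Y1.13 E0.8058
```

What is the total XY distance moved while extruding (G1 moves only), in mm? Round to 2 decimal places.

Sum the Euclidean lengths of each G1 segment: total = 40.38 mm.

40.38 mm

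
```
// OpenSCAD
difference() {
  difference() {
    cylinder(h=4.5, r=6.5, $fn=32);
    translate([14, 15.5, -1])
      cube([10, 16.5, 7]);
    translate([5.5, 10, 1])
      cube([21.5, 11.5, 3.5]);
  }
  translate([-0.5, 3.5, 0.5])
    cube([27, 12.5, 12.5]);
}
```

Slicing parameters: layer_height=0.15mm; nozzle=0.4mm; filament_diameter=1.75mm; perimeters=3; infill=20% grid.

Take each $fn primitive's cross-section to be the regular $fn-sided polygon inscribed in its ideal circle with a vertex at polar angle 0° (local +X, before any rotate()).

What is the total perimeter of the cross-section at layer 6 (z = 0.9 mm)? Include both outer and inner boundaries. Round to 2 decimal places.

At z = 0.9 mm: the r=6.5 cylinder gives a regular 32-gon of circumradius 6.5 (constant along its height) (perimeter = 2·32·6.500·sin(180°/32) = 40.78 mm); the 10×16.5 cube at (14, 15.5) contributes its full rectangle (perimeter 53.00 mm); the cube at (5.5, 10) does not reach this height (z outside [1, 4.5]); Subtracting the remaining from the first: starting from the r=6.5 cylinder, the 10×16.5 cube at (14, 15.5) misses the remaining region (no effect) — boundary = 40.78 mm; the cube at (-0.5, 3.5) is present — its section is the full 27×12.5 rectangle (perimeter 79.00 mm); Subtracting the remaining from the first: starting from the result so far, the 27×12.5 cube at (-0.5, 3.5) partially overlaps it — only the 12.94 mm² overlap (of its 337.50 mm²) is removed, clipping the outline — boundary = 42.69 mm. Overall, the cross-section is a single solid region. Total boundary length (outer) = 42.69 mm.

42.69 mm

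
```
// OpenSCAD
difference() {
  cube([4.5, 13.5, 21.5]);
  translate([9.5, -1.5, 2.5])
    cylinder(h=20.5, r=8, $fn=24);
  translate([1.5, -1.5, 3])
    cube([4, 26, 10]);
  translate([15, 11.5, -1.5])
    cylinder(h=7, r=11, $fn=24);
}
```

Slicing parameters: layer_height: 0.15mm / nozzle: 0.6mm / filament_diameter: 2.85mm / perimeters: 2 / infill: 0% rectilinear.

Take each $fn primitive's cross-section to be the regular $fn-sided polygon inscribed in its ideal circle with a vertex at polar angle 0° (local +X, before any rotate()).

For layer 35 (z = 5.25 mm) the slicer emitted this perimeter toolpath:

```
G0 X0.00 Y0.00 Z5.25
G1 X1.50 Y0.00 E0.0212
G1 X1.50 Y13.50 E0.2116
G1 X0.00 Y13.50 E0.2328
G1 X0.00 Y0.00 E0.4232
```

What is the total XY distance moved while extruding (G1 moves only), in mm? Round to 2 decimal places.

Sum the Euclidean lengths of each G1 segment: total = 30.00 mm.

30.00 mm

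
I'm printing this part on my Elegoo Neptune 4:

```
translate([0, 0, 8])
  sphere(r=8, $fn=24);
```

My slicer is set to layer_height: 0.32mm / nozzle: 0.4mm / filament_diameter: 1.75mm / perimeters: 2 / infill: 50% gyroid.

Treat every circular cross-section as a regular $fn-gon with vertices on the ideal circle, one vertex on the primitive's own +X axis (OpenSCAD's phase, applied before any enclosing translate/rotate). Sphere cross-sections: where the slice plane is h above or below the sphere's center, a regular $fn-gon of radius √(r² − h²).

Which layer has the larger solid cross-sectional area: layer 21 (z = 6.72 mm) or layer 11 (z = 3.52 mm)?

layer 21 (z = 6.72 mm)

Layer 21 (z = 6.72): the r=8 sphere slices to a regular 24-gon of circumradius 7.897 (√(r²−h²) with h=1.28 from center) (area = (24/2)·7.897²·sin(360°/24) = 193.68 mm²). So its area = 193.68 mm². Layer 11 (z = 3.52): the r=8 sphere slices to a regular 24-gon of circumradius 6.628 (√(r²−h²) with h=4.48 from center) (area = (24/2)·6.628²·sin(360°/24) = 136.44 mm²). So its area = 136.44 mm². Layer 21 is larger (193.68 vs 136.44 mm²).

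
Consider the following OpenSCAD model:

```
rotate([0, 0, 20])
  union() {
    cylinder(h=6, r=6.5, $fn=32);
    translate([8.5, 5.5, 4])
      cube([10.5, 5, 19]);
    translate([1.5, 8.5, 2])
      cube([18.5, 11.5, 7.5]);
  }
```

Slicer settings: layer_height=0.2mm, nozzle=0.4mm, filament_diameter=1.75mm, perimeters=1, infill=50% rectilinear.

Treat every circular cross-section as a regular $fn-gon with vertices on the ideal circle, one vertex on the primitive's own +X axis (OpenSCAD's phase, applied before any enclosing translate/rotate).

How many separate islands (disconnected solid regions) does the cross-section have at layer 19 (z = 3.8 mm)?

At z = 3.8 mm: the r=6.5 cylinder contributes a regular 32-gon of circumradius 6.5; the cube at (8.5, 5.5) is absent (z outside [4, 23]); the cube at (1.5, 8.5) (footprint 18.5×11.5) is included at this height; Merging all regions: the 2 present regions are separate (no shared area or edge), so areas and boundary lengths simply add and each stays a separate island — 2 connected regions; (rotated 20° about Z; rotation is an isometry so areas/perimeters/island counts are preserved). Overall, the cross-section has 2 separate islands. Island count = 2.

2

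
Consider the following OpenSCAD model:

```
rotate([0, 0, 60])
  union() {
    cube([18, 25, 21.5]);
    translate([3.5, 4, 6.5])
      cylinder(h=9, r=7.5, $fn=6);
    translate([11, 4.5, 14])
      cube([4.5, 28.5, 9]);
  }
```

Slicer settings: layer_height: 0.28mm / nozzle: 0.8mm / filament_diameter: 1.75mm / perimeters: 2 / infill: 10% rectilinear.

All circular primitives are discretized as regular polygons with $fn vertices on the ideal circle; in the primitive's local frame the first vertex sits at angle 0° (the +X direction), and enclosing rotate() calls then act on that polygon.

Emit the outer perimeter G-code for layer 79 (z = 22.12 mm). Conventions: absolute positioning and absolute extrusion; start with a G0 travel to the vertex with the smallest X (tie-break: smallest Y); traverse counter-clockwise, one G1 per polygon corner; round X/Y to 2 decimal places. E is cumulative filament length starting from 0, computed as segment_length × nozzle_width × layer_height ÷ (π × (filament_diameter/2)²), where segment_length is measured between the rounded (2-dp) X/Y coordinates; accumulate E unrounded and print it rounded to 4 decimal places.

G0 X-23.08 Y26.03 Z22.12
G1 X1.60 Y11.78 E2.6540
G1 X3.85 Y15.67 E3.0725
G1 X-20.83 Y29.92 E5.7265
G1 X-23.08 Y26.03 E6.1450

At z = 22.12 mm: the cube does not reach this height (z outside [0, 21.5]); the cylinder at (3.5, 4) does not reach this height (z outside [6.5, 15.5]); the 4.5×28.5 cube at (11, 4.5) contributes its full rectangle; Combining (union): only the 4.5×28.5 cube at (11, 4.5) is present, so the union is just that shape — 1 connected region; (whole slice rotated 60° about Z — lengths, areas and connectivity unchanged). The outline is a single polygon with 4 vertices. Extrusion per mm of travel: 0.8 × 0.28 / (π × 0.875²) = 0.093128. Accumulating E over each segment gives final E = 6.1450.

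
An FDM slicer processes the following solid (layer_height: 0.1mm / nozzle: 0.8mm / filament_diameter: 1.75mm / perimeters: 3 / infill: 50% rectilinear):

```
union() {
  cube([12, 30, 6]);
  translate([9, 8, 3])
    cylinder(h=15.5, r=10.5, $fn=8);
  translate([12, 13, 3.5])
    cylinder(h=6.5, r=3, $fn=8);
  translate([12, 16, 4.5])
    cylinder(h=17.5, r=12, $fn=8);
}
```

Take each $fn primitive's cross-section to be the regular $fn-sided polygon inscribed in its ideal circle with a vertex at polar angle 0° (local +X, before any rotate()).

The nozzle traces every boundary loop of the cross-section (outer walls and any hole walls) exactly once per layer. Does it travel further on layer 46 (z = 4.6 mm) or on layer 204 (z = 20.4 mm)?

Layer 46 (z = 4.6): the cube is present — its section is the full 12×30 rectangle (perimeter 84.00 mm); the cylinder at (9, 8): section is a regular 8-gon, circumradius r=10.5 (perimeter = 2·8·10.500·sin(180°/8) = 64.29 mm); the cylinder at (12, 13): section is a regular 8-gon, circumradius r=3 (perimeter = 2·8·3.000·sin(180°/8) = 18.37 mm); the r=12 cylinder at (12, 16) contributes a regular 8-gon of circumradius 12 (perimeter = 2·8·12.000·sin(180°/8) = 73.48 mm); Taking the union: the regions partially overlap (shared area 492.15 mm²), so the edge portions inside another operand are dropped and the merged outline is re-measured after clipping — boundary = 98.10 mm. So its perimeter = 98.10 mm. Layer 204 (z = 20.4): the cube does not reach this height (z outside [0, 6]); the cylinder at (9, 8) is not intersected at this z (z outside [3, 18.5]); the cylinder at (12, 13) is not intersected at this z (z outside [3.5, 10]); the r=12 cylinder at (12, 16) contributes a regular 8-gon of circumradius 12 (perimeter = 2·8·12.000·sin(180°/8) = 73.48 mm); Combining (union): only the r=12 cylinder at (12, 16) is present, so the union is just that shape — boundary = 73.48 mm. So its perimeter = 73.48 mm. Layer 46 is larger (98.10 vs 73.48 mm).

layer 46 (z = 4.6 mm)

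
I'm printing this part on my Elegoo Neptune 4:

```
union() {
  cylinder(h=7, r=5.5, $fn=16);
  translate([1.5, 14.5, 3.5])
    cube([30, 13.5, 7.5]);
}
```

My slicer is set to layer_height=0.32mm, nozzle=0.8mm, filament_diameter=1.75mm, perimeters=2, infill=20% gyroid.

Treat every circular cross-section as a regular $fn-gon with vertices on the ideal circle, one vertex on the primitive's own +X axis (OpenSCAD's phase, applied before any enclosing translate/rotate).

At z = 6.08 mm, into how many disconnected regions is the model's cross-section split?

2

At z = 6.08 mm: the r=5.5 cylinder gives a regular 16-gon of circumradius 5.5 (constant along its height); the cube at (1.5, 14.5) (footprint 30×13.5) is included at this height; Merging all regions: the 2 present regions are separate (no shared area or edge), so areas and boundary lengths simply add and each stays a separate island — 2 connected regions. The result has 2 disconnected regions.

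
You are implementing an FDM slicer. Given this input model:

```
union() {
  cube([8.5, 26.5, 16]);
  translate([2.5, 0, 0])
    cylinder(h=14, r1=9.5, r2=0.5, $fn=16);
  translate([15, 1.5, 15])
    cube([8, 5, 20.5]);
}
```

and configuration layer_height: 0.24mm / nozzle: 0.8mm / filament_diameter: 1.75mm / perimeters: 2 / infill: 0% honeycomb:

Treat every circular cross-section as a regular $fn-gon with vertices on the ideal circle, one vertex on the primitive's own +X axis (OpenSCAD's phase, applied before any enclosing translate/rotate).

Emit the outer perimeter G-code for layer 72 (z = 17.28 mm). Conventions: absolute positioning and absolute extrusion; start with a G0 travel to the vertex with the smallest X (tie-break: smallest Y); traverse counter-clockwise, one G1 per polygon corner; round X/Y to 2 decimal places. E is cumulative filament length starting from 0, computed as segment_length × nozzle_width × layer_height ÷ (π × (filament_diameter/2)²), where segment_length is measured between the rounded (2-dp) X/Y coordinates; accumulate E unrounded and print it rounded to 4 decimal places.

At z = 17.28 mm: the cube is absent (z outside [0, 16]); the cone at (2.5, 0) is absent (z outside [0, 14]); the 8×5 cube at (15, 1.5) contributes its full rectangle; Merging all regions: only the 8×5 cube at (15, 1.5) is present, so the union is just that shape — 1 connected region. The outline is a single polygon with 4 vertices. Extrusion per mm of travel: 0.8 × 0.24 / (π × 0.875²) = 0.079824. Accumulating E over each segment gives final E = 2.0754.

G0 X15.00 Y1.50 Z17.28
G1 X23.00 Y1.50 E0.6386
G1 X23.00 Y6.50 E1.0377
G1 X15.00 Y6.50 E1.6763
G1 X15.00 Y1.50 E2.0754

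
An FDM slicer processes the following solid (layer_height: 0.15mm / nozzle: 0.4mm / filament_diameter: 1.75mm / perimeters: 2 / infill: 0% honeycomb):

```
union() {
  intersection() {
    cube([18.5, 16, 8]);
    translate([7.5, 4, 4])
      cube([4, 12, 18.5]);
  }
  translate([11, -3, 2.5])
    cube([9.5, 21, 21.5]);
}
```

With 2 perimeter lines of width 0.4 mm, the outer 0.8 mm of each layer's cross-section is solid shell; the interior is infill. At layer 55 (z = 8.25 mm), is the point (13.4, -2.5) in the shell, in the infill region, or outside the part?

shell

At z = 8.25 mm: the cube is not intersected at this z (z outside [0, 8]); the 4×12 cube at (7.5, 4) contributes its full rectangle; Taking the intersection: at least one operand is absent at this height, so nothing remains; the cube at (11, -3) is present — its section is the full 9.5×21 rectangle; Taking the union: only the 9.5×21 cube at (11, -3) is present, so the union is just that shape — 1 connected region. Overall, the cross-section is a single solid region. The nearest boundary edge runs (11.00, -3.00)→(20.50, -3.00); distance from the point to it = 0.50 mm. The point is inside the cross-section, 0.50 mm from the nearest boundary — within the 0.8 mm shell band (2 × 0.4).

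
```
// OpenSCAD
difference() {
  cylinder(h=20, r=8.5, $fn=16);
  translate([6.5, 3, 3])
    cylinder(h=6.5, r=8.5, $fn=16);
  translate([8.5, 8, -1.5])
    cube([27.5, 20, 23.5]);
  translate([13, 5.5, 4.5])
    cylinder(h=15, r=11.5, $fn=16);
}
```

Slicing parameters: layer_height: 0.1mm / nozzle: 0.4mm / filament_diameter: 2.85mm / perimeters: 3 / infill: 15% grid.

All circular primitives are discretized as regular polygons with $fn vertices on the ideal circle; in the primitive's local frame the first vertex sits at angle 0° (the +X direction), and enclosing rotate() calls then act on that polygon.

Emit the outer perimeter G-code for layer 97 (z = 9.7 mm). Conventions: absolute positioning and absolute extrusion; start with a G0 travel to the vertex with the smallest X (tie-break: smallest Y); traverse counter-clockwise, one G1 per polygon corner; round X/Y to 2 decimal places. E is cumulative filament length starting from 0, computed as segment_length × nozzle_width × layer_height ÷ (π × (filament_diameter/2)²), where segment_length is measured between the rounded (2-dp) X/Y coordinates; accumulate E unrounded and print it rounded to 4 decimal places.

G0 X-8.50 Y0.00 Z9.70
G1 X-7.85 Y-3.25 E0.0208
G1 X-6.01 Y-6.01 E0.0416
G1 X-3.25 Y-7.85 E0.0624
G1 X0.00 Y-8.50 E0.0832
G1 X3.25 Y-7.85 E0.1039
G1 X6.01 Y-6.01 E0.1247
G1 X7.22 Y-4.20 E0.1384
G1 X4.87 Y-2.63 E0.1561
G1 X2.38 Y1.10 E0.1842
G1 X1.50 Y5.50 E0.2124
G1 X2.02 Y8.10 E0.2290
G1 X0.00 Y8.50 E0.2419
G1 X-3.25 Y7.85 E0.2627
G1 X-6.01 Y6.01 E0.2835
G1 X-7.85 Y3.25 E0.3043
G1 X-8.50 Y0.00 E0.3251

At z = 9.7 mm: the r=8.5 cylinder gives a regular 16-gon of circumradius 8.5 (constant along its height); the cylinder at (6.5, 3) is not intersected at this z (z outside [3, 9.5]); the 27.5×20 cube at (8.5, 8) contributes its full rectangle; the r=11.5 cylinder at (13, 5.5) gives a regular 16-gon of circumradius 11.5 (constant along its height); Taking the first minus the rest: starting from the r=8.5 cylinder, the 27.5×20 cube at (8.5, 8) misses the remaining region (no effect); the r=11.5 cylinder at (13, 5.5) partially overlaps it — only the 52.54 mm² overlap (of its 404.88 mm²) is removed, clipping the outline — 1 connected region. The outline is a single polygon with 16 vertices. Extrusion per mm of travel: 0.4 × 0.1 / (π × 1.425²) = 0.006270. Accumulating E over each segment gives final E = 0.3251.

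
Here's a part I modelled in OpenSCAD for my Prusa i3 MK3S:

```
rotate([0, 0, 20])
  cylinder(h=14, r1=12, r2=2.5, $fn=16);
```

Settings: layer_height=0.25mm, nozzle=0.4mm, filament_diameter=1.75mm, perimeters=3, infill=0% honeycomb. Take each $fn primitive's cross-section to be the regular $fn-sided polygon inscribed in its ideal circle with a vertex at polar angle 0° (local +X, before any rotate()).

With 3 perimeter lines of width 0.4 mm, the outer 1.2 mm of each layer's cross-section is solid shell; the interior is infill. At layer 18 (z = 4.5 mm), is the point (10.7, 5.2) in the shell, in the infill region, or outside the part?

At z = 4.5 mm: the cone: at t=0.321 of its height the radius interpolates to r₁+(r₂−r₁)t = 8.946, giving a regular 16-gon of that circumradius; (whole slice rotated 20° about Z — lengths, areas and connectivity unchanged). Overall, the cross-section is a single solid region. Undo the 20° rotation: the query point maps to (11.833, 1.227) in the un-rotated model frame. The nearest boundary edge runs (8.95, 0.00)→(8.27, 3.42); distance from the point to it = 3.07 mm. The point is not inside any of the regions above, so it lies outside the cross-section (3.07 mm from the nearest boundary).

outside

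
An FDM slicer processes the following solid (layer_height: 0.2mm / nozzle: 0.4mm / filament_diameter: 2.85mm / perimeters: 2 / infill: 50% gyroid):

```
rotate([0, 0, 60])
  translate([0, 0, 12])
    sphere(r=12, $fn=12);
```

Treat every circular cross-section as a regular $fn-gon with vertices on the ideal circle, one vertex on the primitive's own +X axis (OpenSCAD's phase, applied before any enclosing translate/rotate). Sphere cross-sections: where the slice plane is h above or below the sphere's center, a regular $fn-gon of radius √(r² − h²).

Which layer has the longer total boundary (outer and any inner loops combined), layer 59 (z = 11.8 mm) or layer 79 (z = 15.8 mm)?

layer 59 (z = 11.8 mm)

Layer 59 (z = 11.8): the r=12 sphere contributes a regular 12-gon of circumradius √(12²−0.2²) = 11.998 (perimeter = 2·12·11.998·sin(180°/12) = 74.53 mm); (rotated 60° about Z; rotation is an isometry so areas/perimeters/island counts are preserved). So its perimeter = 74.53 mm. Layer 79 (z = 15.8): the r=12 sphere slices to a regular 12-gon of circumradius 11.382 (√(r²−h²) with h=3.8 from center) (perimeter = 2·12·11.382·sin(180°/12) = 70.70 mm); (whole slice rotated 60° about Z — lengths, areas and connectivity unchanged). So its perimeter = 70.70 mm. Layer 59 is larger (74.53 vs 70.70 mm).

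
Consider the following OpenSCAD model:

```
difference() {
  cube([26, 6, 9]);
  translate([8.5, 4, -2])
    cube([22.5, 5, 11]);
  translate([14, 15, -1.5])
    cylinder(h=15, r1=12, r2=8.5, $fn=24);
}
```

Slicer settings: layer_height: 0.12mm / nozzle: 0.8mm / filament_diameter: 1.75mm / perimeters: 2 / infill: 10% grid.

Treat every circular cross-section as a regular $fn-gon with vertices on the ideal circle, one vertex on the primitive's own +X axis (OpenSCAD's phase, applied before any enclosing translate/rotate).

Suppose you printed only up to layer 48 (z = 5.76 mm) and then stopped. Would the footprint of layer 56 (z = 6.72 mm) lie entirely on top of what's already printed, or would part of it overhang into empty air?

entirely on top

Compare the two slices. At z = 5.76: the 26×6 cube contributes its full rectangle (area 156.00 mm²); the cube at (8.5, 4) (footprint 22.5×5) is included at this height (area 112.50 mm²); the cone at (14, 15) (r1=12→r2=8.5) has section circumradius 10.306 here — a regular 24-gon (area = (24/2)·10.306²·sin(360°/24) = 329.88 mm²); Subtracting the remaining from the first: starting from the 26×6 cube (156.00 mm²), the 22.5×5 cube at (8.5, 4) partially overlaps it — only the 35.00 mm² overlap (of its 112.50 mm²) is removed, clipping the outline; the cone at (14, 15) misses the remaining region (no effect) — area = 121.00 mm². At z = 6.72: the cube (footprint 26×6) is included at this height (area 156.00 mm²); the cube at (8.5, 4) (footprint 22.5×5) is included at this height (area 112.50 mm²); the cone at (14, 15) (r1=12→r2=8.5) has section circumradius 10.082 here — a regular 24-gon (area = (24/2)·10.082²·sin(360°/24) = 315.70 mm²); After the difference (first − rest): starting from the 26×6 cube (156.00 mm²), the 22.5×5 cube at (8.5, 4) partially overlaps it — only the 35.00 mm² overlap (of its 112.50 mm²) is removed, clipping the outline; the cone at (14, 15) misses the remaining region (no effect) — area = 121.00 mm². Checking containment: the cross-section at z = 6.72 is a subset of the cross-section at z = 5.76.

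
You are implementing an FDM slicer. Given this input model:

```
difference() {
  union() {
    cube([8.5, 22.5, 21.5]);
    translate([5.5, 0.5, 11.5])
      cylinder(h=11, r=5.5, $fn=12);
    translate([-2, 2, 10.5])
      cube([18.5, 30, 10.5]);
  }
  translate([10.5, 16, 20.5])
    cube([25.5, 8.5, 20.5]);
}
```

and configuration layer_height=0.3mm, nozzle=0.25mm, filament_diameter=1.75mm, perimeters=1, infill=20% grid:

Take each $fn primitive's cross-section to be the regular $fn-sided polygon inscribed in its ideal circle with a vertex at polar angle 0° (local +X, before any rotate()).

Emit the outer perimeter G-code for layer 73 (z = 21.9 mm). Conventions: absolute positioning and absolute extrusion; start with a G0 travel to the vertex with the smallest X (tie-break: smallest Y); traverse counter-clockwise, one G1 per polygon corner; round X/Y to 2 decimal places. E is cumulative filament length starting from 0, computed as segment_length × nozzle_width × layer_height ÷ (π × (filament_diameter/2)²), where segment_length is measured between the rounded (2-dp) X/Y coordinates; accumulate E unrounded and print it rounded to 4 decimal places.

At z = 21.9 mm: the cube is not intersected at this z (z outside [0, 21.5]); the cylinder at (5.5, 0.5): section is a regular 12-gon, circumradius r=5.5; the cube at (-2, 2) is absent (z outside [10.5, 21]); Merging all regions: only the r=5.5 cylinder at (5.5, 0.5) is present, so the union is just that shape — 1 connected region; the cube at (10.5, 16) (footprint 25.5×8.5) is included at this height; Subtracting the remaining from the first: starting from the result so far, the 25.5×8.5 cube at (10.5, 16) misses the remaining region (no effect) — 1 connected region. The outline is a single polygon with 12 vertices. Extrusion per mm of travel: 0.25 × 0.3 / (π × 0.875²) = 0.031181. Accumulating E over each segment gives final E = 1.0649.

G0 X0.00 Y0.50 Z21.90
G1 X0.74 Y-2.25 E0.0888
G1 X2.75 Y-4.26 E0.1774
G1 X5.50 Y-5.00 E0.2662
G1 X8.25 Y-4.26 E0.3550
G1 X10.26 Y-2.25 E0.4437
G1 X11.00 Y0.50 E0.5325
G1 X10.26 Y3.25 E0.6213
G1 X8.25 Y5.26 E0.7099
G1 X5.50 Y6.00 E0.7987
G1 X2.75 Y5.26 E0.8875
G1 X0.74 Y3.25 E0.9761
G1 X0.00 Y0.50 E1.0649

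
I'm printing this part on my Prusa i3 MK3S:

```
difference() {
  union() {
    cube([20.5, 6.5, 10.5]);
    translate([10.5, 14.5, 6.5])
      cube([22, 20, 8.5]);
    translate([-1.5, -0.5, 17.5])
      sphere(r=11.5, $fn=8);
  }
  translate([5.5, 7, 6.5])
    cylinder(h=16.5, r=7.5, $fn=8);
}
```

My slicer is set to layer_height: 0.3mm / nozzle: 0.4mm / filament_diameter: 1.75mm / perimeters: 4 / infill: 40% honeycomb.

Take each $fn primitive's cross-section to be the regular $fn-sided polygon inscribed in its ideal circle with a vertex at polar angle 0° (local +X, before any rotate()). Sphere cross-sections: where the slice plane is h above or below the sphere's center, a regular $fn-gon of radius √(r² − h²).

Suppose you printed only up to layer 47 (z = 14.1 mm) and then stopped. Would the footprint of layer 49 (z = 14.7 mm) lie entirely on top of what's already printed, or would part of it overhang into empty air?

Compare the two slices. At z = 14.1: the cube is absent (z outside [0, 10.5]); the cube at (10.5, 14.5) (footprint 22×20) is included at this height (area 440.00 mm²); the r=11.5 sphere at (-1.5, -0.5) slices to a regular 8-gon of circumradius 10.986 (√(r²−h²) with h=3.4 from center) (area = (8/2)·10.986²·sin(360°/8) = 341.36 mm²); Taking the union: the 2 present regions are separate (no shared area or edge), so areas and boundary lengths simply add and each stays a separate island — area = 781.36 mm²; the r=7.5 cylinder at (5.5, 7) contributes a regular 8-gon of circumradius 7.5 (area = (8/2)·7.500²·sin(360°/8) = 159.10 mm²); Subtracting the remaining from the first: starting from that combined region (781.36 mm²), the r=7.5 cylinder at (5.5, 7) partially overlaps it — only the 69.19 mm² overlap (of its 159.10 mm²) is removed, clipping the outline — area = 712.17 mm². At z = 14.7: the cube is not intersected at this z (z outside [0, 10.5]); the 22×20 cube at (10.5, 14.5) contributes its full rectangle (area 440.00 mm²); the sphere at (-1.5, -0.5): section is a regular 8-gon, circumradius = √(r²−h²) = √(11.5²−2.8²) = 11.154 (area = (8/2)·11.154²·sin(360°/8) = 351.88 mm²); Taking the union: the 2 present regions are separate (no shared area or edge), so areas and boundary lengths simply add and each stays a separate island — area = 791.88 mm²; the r=7.5 cylinder at (5.5, 7) gives a regular 8-gon of circumradius 7.5 (constant along its height) (area = (8/2)·7.500²·sin(360°/8) = 159.10 mm²); Subtracting the remaining from the first: starting from the result so far (791.88 mm²), the r=7.5 cylinder at (5.5, 7) partially overlaps it — only the 71.44 mm² overlap (of its 159.10 mm²) is removed, clipping the outline — area = 720.45 mm². Checking containment: at z = 14.7 the cross-section extends beyond the z = 14.1 cross-section by about 8.27 mm².

part overhangs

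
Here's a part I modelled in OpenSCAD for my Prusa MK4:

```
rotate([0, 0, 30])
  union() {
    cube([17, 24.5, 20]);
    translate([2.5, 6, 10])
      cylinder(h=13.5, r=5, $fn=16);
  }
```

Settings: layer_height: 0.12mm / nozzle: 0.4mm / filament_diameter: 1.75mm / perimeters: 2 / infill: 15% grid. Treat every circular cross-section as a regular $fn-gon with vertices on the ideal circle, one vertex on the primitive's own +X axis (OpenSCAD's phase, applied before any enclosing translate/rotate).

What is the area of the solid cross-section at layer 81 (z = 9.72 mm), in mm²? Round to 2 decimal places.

416.50 mm²

At z = 9.72 mm: the cube is present — its section is the full 17×24.5 rectangle (area 416.50 mm²); the cylinder at (2.5, 6) is not intersected at this z (z outside [10, 23.5]); Combining (union): only the 17×24.5 cube is present, so the union is just that shape — area = 416.50 mm²; (whole slice rotated 30° about Z — lengths, areas and connectivity unchanged). Overall, the cross-section is a single solid region. Net area = 416.50 mm².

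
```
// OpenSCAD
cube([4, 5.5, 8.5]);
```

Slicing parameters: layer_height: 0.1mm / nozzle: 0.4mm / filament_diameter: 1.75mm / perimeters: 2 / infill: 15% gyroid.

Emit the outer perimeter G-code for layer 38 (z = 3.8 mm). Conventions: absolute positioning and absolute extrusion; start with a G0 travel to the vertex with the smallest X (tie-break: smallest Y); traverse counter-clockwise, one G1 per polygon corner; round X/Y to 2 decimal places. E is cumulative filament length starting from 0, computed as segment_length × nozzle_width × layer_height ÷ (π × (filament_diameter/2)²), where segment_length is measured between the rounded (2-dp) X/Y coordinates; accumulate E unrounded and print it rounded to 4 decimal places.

At z = 3.8 mm: the cube is present — its section is the full 4×5.5 rectangle. The outline is a single polygon with 4 vertices. Extrusion per mm of travel: 0.4 × 0.1 / (π × 0.875²) = 0.016630. Accumulating E over each segment gives final E = 0.3160.

G0 X0.00 Y0.00 Z3.80
G1 X4.00 Y0.00 E0.0665
G1 X4.00 Y5.50 E0.1580
G1 X0.00 Y5.50 E0.2245
G1 X0.00 Y0.00 E0.3160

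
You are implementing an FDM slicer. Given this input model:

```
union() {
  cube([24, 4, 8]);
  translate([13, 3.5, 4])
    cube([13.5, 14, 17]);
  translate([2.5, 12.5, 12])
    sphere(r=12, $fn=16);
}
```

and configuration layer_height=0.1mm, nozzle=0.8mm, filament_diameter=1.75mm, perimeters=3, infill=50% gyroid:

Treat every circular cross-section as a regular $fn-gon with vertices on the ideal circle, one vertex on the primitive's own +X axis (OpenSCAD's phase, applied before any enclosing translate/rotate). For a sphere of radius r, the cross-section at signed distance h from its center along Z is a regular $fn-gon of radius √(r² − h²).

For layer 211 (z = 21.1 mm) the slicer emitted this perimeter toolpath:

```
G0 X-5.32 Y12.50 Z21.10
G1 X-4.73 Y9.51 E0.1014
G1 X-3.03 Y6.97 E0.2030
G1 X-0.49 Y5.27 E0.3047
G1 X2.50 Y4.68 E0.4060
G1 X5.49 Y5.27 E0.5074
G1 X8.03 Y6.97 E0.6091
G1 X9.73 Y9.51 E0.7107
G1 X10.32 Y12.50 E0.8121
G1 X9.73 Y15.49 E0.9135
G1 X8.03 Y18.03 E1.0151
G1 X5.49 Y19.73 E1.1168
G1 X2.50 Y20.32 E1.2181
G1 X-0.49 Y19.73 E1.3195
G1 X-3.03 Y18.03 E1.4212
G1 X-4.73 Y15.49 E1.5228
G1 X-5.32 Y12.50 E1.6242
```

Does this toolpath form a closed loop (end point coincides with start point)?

Start point (G0): (-5.32, 12.50). End point (last G1): the path returns to the start — closed.

yes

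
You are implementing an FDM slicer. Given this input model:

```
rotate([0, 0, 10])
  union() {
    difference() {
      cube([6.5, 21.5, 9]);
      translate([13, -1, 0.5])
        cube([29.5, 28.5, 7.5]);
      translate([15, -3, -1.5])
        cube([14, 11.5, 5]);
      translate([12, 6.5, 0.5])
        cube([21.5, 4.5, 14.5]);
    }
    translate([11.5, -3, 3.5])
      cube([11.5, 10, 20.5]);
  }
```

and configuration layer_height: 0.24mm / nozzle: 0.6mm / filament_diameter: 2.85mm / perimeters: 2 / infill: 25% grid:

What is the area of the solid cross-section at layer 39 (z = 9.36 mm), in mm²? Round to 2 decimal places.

At z = 9.36 mm: the cube is not intersected at this z (z outside [0, 9]); the cube at (13, -1) is not intersected at this z (z outside [0.5, 8]); the cube at (15, -3) is not intersected at this z (z outside [-1.5, 3.5]); the cube at (12, 6.5) is present — its section is the full 21.5×4.5 rectangle (area 96.75 mm²); Taking the first minus the rest: the first operand is absent here, so nothing remains; the cube at (11.5, -3) (footprint 11.5×10) is included at this height (area 115.00 mm²); Merging all regions: only the 11.5×10 cube at (11.5, -3) is present, so the union is just that shape — area = 115.00 mm²; (whole slice rotated 10° about Z — lengths, areas and connectivity unchanged). Overall, the cross-section is a single solid region. Net area = 115.00 mm².

115.00 mm²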